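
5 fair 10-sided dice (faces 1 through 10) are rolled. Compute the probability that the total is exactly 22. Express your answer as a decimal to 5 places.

0.04335

There are 10^5 = 100000 equally likely outcomes.
The number of ordered 5-tuples from {1,…,10} summing to 22 is 4335.
P(sum = 22) = 4335/100000 = 867/20000 ≈ 0.04335.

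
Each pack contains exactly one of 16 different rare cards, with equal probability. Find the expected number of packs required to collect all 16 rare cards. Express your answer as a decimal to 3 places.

After i distinct types are collected, each trial gives a new one with probability (16−i)/16, so the expected wait for the next new type is 16/(16−i).
E = 16/16 + 16/15 + 16/14 + 16/13 + 16/12 + 16/11 + 16/10 + 16/9 + 16/8 + 16/7 + 16/6 + 16/5 + 16/4 + 16/3 + 16/2 + 16/1 = 2436559/45045 ≈ 54.092.

54.092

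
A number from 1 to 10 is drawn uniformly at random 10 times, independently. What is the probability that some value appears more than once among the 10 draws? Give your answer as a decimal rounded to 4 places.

0.9996

P(all 10 different) = 10/10 · 9/10 · ··· · 1/10 ≈ 0.0004.
P(at least two equal) = 1 − 0.0004 = 0.9996.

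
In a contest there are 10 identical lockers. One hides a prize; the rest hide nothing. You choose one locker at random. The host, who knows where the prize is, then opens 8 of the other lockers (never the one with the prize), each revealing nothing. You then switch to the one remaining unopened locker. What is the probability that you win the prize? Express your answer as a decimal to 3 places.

0.900

Your original locker holds the prize with probability 1/10, so the other 9 collectively hold it with probability 9/10.
The host can always find 8 empty lockers to open, so the reveals don't change that 9/10; it is now spread over the 1 remaining unopened locker.
P(win by switching) = (9/10) · (1/1) = 9/10 ≈ 0.900.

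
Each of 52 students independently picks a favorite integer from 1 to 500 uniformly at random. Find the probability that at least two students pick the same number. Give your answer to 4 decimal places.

It's easier to compute the probability that all 52 are distinct.
P(all distinct) = 500/500 · 499/500 · ··· · 449/500 ≈ 0.0641.
So the probability of at least one match is 1 − 0.0641 = 0.9359.

0.9359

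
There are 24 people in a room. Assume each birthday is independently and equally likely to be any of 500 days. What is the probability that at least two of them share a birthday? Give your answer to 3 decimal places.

It's easier to compute the probability that all 24 are distinct.
P(all distinct) = 500/500 · 499/500 · ··· · 477/500 ≈ 0.571.
So the probability of at least one match is 1 − 0.571 = 0.429.

0.429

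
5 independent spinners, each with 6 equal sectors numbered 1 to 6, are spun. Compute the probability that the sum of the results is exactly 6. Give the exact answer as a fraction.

5/7776

There are 6^5 = 7776 equally likely outcomes.
The number of ordered 5-tuples from {1,…,6} summing to 6 is 5.
P(sum = 6) = 5/7776.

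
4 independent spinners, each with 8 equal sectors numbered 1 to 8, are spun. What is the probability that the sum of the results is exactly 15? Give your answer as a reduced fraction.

71/1024

There are 8^4 = 4096 equally likely outcomes.
The number of ordered 4-tuples from {1,…,8} summing to 15 is 284.
P(sum = 15) = 284/4096 = 71/1024.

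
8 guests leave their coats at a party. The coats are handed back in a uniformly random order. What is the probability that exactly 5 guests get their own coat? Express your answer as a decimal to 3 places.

Choose which 5 of the 8 are fixed: C(8,5) = 56 ways.
The remaining 3 must have no fixed point: D(3) = 2.
P = 56·2/40320 = 1/360 ≈ 0.003.

0.003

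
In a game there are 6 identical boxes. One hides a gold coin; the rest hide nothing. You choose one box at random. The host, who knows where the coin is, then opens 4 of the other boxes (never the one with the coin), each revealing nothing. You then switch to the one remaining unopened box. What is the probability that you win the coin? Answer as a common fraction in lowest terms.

5/6

Your original box holds the coin with probability 1/6, so the other 5 collectively hold it with probability 5/6.
The host can always find 4 empty boxes to open, so the reveals don't change that 5/6; it is now spread over the 1 remaining unopened box.
P(win by switching) = (5/6) · (1/1) = 5/6.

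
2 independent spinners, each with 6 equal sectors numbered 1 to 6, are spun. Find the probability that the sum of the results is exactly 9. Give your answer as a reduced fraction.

There are 6^2 = 36 equally likely outcomes.
The number of ordered 2-tuples from {1,…,6} summing to 9 is 4.
P(sum = 9) = 4/36 = 1/9.

1/9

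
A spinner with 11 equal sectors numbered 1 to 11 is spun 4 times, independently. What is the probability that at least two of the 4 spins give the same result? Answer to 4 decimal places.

0.4591

P(all 4 different) = 11/11 · 10/11 · ··· · 8/11 ≈ 0.5409.
P(at least two equal) = 1 − 0.5409 = 0.4591.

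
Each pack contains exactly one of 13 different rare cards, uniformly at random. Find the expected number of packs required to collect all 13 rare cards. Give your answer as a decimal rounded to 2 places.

41.34

After i distinct types are collected, each trial gives a new one with probability (13−i)/13, so the expected wait for the next new type is 13/(13−i).
E = 13/13 + 13/12 + 13/11 + 13/10 + 13/9 + 13/8 + 13/7 + 13/6 + 13/5 + 13/4 + 13/3 + 13/2 + 13/1 = 1145993/27720 ≈ 41.34.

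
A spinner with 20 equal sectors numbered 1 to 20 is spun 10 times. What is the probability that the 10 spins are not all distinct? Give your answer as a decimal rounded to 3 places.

0.935

P(all 10 different) = 20/20 · 19/20 · ··· · 11/20 ≈ 0.065.
P(at least two equal) = 1 − 0.065 = 0.935.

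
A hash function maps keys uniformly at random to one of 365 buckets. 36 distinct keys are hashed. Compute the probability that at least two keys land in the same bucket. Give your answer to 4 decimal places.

0.8322

It's easier to compute the probability that all 36 are distinct.
P(all distinct) = 365/365 · 364/365 · ··· · 330/365 ≈ 0.1678.
So the probability of at least one match is 1 − 0.1678 = 0.8322.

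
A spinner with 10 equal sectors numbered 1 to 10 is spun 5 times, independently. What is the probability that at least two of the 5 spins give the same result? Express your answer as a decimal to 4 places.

P(all 5 different) = 10/10 · 9/10 · ··· · 6/10 ≈ 0.3024.
P(at least two equal) = 1 − 0.3024 = 0.6976.

0.6976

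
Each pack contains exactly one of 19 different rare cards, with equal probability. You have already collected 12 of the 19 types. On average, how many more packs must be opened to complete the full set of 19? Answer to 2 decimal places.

49.26

Starting from 12 distinct types, each trial gives a new one with probability (19−i)/19 when i types are held, so the wait for the next new type is 19/(19−i).
E = 19/7 + 19/6 + 19/5 + 19/4 + 19/3 + 19/2 + 19/1 = 6897/140 ≈ 49.26.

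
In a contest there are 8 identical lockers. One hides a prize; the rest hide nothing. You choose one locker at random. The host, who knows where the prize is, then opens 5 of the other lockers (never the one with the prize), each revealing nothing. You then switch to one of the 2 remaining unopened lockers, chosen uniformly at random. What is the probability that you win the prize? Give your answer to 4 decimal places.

Your original locker holds the prize with probability 1/8, so the other 7 collectively hold it with probability 7/8.
The host can always find 5 empty lockers to open, so the reveals don't change that 7/8; it is now spread over the 2 remaining unopened lockers.
P(win by switching) = (7/8) · (1/2) = 7/16 ≈ 0.4375.

0.4375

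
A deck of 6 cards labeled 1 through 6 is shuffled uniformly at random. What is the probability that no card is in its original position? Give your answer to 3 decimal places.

0.368

This is the derangement probability: permutations of 6 with no fixed point.
D(6) = 6! · (1 − 1/1! + 1/2! − ··· + (−1)^6/6!) = 265.
P = 265/720 = 53/144 ≈ 0.368.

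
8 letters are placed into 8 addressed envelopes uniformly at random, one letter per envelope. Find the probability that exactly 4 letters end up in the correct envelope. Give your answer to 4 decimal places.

0.0156

Choose which 4 of the 8 are fixed: C(8,4) = 70 ways.
The remaining 4 must have no fixed point: D(4) = 9.
P = 70·9/40320 = 1/64 ≈ 0.0156.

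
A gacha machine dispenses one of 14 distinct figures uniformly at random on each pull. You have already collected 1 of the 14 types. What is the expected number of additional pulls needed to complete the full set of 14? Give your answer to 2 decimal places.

44.52

Starting from 1 distinct type, each trial gives a new one with probability (14−i)/14 when i types are held, so the wait for the next new type is 14/(14−i).
E = 14/13 + 14/12 + 14/11 + 14/10 + 14/9 + 14/8 + 14/7 + 14/6 + 14/5 + 14/4 + 14/3 + 14/2 + 14/1 = 1145993/25740 ≈ 44.52.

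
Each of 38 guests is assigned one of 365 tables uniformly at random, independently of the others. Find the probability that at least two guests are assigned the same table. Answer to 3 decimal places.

It's easier to compute the probability that all 38 are distinct.
P(all distinct) = 365/365 · 364/365 · ··· · 328/365 ≈ 0.136.
So the probability of at least one match is 1 − 0.136 = 0.864.

0.864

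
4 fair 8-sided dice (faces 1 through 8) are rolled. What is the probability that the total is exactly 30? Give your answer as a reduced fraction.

5/2048

There are 8^4 = 4096 equally likely outcomes.
The number of ordered 4-tuples from {1,…,8} summing to 30 is 10.
P(sum = 30) = 10/4096 = 5/2048.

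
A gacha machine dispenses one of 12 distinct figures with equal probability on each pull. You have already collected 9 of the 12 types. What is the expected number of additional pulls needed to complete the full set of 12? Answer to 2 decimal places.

Starting from 9 distinct types, each trial gives a new one with probability (12−i)/12 when i types are held, so the wait for the next new type is 12/(12−i).
E = 12/3 + 12/2 + 12/1 = 22 ≈ 22.00.

22.00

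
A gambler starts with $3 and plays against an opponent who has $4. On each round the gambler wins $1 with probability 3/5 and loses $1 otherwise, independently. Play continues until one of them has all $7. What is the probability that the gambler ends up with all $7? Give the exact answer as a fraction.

Let r = q/p = (2/5)/(3/5) = 2/3. The recurrence P(i) = p·P(i+1) + q·P(i−1) with P(0)=0, P(7)=1 gives P(i) = (1 − r^i)/(1 − r^7).
P(3) = (1 − (2/3)^3) / (1 − (2/3)^7) = 1539/2059.

1539/2059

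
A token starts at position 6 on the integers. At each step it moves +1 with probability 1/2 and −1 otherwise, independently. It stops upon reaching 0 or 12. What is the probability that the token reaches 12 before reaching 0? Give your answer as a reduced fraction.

With a fair step, P(i) = ½P(i−1) + ½P(i+1) with P(0)=0, P(12)=1 has the linear solution P(i) = i/12.
P(6) = 6/12 = 1/2.

1/2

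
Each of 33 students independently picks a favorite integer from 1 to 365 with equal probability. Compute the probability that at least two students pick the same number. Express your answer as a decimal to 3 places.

0.775

It's easier to compute the probability that all 33 are distinct.
P(all distinct) = 365/365 · 364/365 · ··· · 333/365 ≈ 0.225.
So the probability of at least one match is 1 − 0.225 = 0.775.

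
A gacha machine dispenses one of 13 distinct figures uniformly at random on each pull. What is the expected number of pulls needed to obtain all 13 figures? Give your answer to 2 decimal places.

After i distinct types are collected, each trial gives a new one with probability (13−i)/13, so the expected wait for the next new type is 13/(13−i).
E = 13/13 + 13/12 + 13/11 + 13/10 + 13/9 + 13/8 + 13/7 + 13/6 + 13/5 + 13/4 + 13/3 + 13/2 + 13/1 = 1145993/27720 ≈ 41.34.

41.34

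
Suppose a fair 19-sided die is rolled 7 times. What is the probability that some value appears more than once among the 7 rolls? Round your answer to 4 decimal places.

P(all 7 different) = 19/19 · 18/19 · ··· · 13/19 ≈ 0.2841.
P(at least two equal) = 1 − 0.2841 = 0.7159.

0.7159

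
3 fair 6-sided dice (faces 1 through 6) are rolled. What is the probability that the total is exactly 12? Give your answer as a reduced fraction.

25/216

There are 6^3 = 216 equally likely outcomes.
The number of ordered 3-tuples from {1,…,6} summing to 12 is 25.
P(sum = 12) = 25/216.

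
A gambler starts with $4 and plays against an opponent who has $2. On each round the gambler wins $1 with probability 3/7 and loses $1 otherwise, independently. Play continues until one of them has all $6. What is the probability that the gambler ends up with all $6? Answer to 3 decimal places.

0.468

Let r = q/p = (4/7)/(3/7) = 4/3. The recurrence P(i) = p·P(i+1) + q·P(i−1) with P(0)=0, P(6)=1 gives P(i) = (1 − r^i)/(1 − r^6).
P(4) = (1 − (4/3)^4) / (1 − (4/3)^6) = 225/481 ≈ 0.468.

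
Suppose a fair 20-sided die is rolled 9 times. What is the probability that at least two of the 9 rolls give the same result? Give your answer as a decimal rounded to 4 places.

0.8810

P(all 9 different) = 20/20 · 19/20 · ··· · 12/20 ≈ 0.1190.
P(at least two equal) = 1 − 0.1190 = 0.8810.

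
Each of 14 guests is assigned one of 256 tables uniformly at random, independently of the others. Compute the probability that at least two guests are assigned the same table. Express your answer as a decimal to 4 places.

0.3036

It's easier to compute the probability that all 14 are distinct.
P(all distinct) = 256/256 · 255/256 · ··· · 243/256 ≈ 0.6964.
So the probability of at least one match is 1 − 0.6964 = 0.3036.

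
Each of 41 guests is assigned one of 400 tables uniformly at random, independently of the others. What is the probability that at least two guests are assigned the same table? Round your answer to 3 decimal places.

It's easier to compute the probability that all 41 are distinct.
P(all distinct) = 400/400 · 399/400 · ··· · 360/400 ≈ 0.120.
So the probability of at least one match is 1 − 0.120 = 0.880.

0.880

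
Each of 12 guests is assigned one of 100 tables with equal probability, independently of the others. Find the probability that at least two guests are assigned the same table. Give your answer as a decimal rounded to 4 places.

0.4968

It's easier to compute the probability that all 12 are distinct.
P(all distinct) = 100/100 · 99/100 · ··· · 89/100 ≈ 0.5032.
So the probability of at least one match is 1 − 0.5032 = 0.4968.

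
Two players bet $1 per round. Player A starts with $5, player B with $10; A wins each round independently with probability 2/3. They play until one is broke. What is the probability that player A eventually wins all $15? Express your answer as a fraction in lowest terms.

1024/1057

Let r = q/p = (1/3)/(2/3) = 1/2. The recurrence P(i) = p·P(i+1) + q·P(i−1) with P(0)=0, P(15)=1 gives P(i) = (1 − r^i)/(1 − r^15).
P(5) = (1 − (1/2)^5) / (1 − (1/2)^15) = 1024/1057.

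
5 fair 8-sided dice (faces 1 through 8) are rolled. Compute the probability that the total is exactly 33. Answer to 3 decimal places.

There are 8^5 = 32768 equally likely outcomes.
The number of ordered 5-tuples from {1,…,8} summing to 33 is 330.
P(sum = 33) = 330/32768 = 165/16384 ≈ 0.010.

0.010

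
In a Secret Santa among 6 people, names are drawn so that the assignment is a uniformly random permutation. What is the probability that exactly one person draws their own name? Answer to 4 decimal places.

0.3667

Choose which one is fixed: C(6,1) = 6 ways.
The remaining 5 must have no fixed point: D(5) = 44.
P = 6·44/720 = 11/30 ≈ 0.3667.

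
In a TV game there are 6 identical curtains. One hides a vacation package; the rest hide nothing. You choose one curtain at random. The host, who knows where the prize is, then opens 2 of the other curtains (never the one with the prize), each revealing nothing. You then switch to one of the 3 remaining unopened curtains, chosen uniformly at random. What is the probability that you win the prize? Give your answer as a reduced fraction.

Your original curtain holds the prize with probability 1/6, so the other 5 collectively hold it with probability 5/6.
The host can always find 2 empty curtains to open, so the reveals don't change that 5/6; it is now spread over the 3 remaining unopened curtains.
P(win by switching) = (5/6) · (1/3) = 5/18.

5/18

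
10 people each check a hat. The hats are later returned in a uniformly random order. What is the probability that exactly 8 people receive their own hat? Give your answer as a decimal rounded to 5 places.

0.00001

Choose which 8 of the 10 are fixed: C(10,8) = 45 ways.
The remaining 2 must have no fixed point: D(2) = 1.
P = 45·1/3628800 = 1/80640 ≈ 0.00001.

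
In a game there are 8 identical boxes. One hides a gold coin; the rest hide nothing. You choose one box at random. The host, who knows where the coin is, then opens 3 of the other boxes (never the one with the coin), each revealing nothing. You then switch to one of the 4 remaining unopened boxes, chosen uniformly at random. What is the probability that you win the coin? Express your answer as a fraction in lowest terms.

7/32

Your original box holds the coin with probability 1/8, so the other 7 collectively hold it with probability 7/8.
The host can always find 3 empty boxes to open, so the reveals don't change that 7/8; it is now spread over the 4 remaining unopened boxes.
P(win by switching) = (7/8) · (1/4) = 7/32.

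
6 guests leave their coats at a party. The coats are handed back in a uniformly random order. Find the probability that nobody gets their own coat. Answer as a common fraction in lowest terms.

This is the derangement probability: permutations of 6 with no fixed point.
D(6) = 6! · (1 − 1/1! + 1/2! − ··· + (−1)^6/6!) = 265.
P = 265/720 = 53/144.

53/144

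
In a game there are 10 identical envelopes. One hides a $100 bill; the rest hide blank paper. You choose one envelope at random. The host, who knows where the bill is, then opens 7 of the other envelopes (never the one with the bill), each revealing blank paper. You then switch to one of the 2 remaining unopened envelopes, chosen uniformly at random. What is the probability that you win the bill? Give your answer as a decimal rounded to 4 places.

0.4500

Your original envelope holds the bill with probability 1/10, so the other 9 collectively hold it with probability 9/10.
The host can always find 7 empty envelopes to open, so the reveals don't change that 9/10; it is now spread over the 2 remaining unopened envelopes.
P(win by switching) = (9/10) · (1/2) = 9/20 ≈ 0.4500.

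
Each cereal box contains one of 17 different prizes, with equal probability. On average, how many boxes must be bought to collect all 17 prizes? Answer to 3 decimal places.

After i distinct types are collected, each trial gives a new one with probability (17−i)/17, so the expected wait for the next new type is 17/(17−i).
E = 17/17 + 17/16 + 17/15 + 17/14 + 17/13 + 17/12 + 17/11 + 17/10 + 17/9 + 17/8 + 17/7 + 17/6 + 17/5 + 17/4 + 17/3 + 17/2 + 17/1 = 42142223/720720 ≈ 58.472.

58.472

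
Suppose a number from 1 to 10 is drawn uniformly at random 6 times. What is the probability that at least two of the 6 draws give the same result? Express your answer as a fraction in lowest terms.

1061/1250

P(all 6 different) = 10/10 · 9/10 · ··· · 5/10 = 189/1250.
P(at least two equal) = 1 − 189/1250 = 1061/1250.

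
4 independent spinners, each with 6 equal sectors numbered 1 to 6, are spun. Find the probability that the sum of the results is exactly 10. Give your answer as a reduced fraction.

5/81

There are 6^4 = 1296 equally likely outcomes.
The number of ordered 4-tuples from {1,…,6} summing to 10 is 80.
P(sum = 10) = 80/1296 = 5/81.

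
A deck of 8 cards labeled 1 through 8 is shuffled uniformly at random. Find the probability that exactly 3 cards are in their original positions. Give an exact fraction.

Choose which 3 of the 8 are fixed: C(8,3) = 56 ways.
The remaining 5 must have no fixed point: D(5) = 44.
P = 56·44/40320 = 11/180.

11/180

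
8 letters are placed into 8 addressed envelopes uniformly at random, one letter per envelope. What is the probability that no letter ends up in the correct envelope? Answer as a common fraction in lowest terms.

This is the derangement probability: permutations of 8 with no fixed point.
D(8) = 8! · (1 − 1/1! + 1/2! − ··· + (−1)^8/8!) = 14833.
P = 14833/40320 = 2119/5760.

2119/5760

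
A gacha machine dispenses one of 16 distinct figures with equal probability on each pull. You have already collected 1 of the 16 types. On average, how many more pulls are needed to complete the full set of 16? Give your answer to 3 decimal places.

Starting from 1 distinct type, each trial gives a new one with probability (16−i)/16 when i types are held, so the wait for the next new type is 16/(16−i).
E = 16/15 + 16/14 + 16/13 + 16/12 + 16/11 + 16/10 + 16/9 + 16/8 + 16/7 + 16/6 + 16/5 + 16/4 + 16/3 + 16/2 + 16/1 = 2391514/45045 ≈ 53.092.

53.092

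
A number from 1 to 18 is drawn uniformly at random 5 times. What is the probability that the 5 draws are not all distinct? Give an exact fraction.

P(all 5 different) = 18/18 · 17/18 · ··· · 14/18 = 1190/2187.
P(at least two equal) = 1 − 1190/2187 = 997/2187.

997/2187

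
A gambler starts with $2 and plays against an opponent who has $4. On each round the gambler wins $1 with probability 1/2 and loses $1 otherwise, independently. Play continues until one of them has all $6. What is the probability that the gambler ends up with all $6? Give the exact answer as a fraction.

1/3

With a fair step, P(i) = ½P(i−1) + ½P(i+1) with P(0)=0, P(6)=1 has the linear solution P(i) = i/6.
P(2) = 2/6 = 1/3.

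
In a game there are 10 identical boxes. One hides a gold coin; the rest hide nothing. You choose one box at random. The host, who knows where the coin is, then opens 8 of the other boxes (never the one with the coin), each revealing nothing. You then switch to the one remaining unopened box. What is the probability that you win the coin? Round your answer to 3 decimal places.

Your original box holds the coin with probability 1/10, so the other 9 collectively hold it with probability 9/10.
The host can always find 8 empty boxes to open, so the reveals don't change that 9/10; it is now spread over the 1 remaining unopened box.
P(win by switching) = (9/10) · (1/1) = 9/10 ≈ 0.900.

0.900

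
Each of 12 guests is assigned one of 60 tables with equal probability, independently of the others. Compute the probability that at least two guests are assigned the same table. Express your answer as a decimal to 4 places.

0.6921

It's easier to compute the probability that all 12 are distinct.
P(all distinct) = 60/60 · 59/60 · ··· · 49/60 ≈ 0.3079.
So the probability of at least one match is 1 − 0.3079 = 0.6921.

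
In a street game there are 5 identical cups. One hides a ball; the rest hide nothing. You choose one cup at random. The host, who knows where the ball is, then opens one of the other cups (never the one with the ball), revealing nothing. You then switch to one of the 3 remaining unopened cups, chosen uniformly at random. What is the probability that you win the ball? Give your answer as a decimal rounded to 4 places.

0.2667

Your original cup holds the ball with probability 1/5, so the other 4 collectively hold it with probability 4/5.
The host can always find an empty cup to open, so this doesn't change that 4/5; it is now spread over the 3 remaining unopened cups.
P(win by switching) = (4/5) · (1/3) = 4/15 ≈ 0.2667.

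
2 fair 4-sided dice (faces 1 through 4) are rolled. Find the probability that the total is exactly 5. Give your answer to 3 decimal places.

0.250

There are 4^2 = 16 equally likely outcomes.
The number of ordered 2-tuples from {1,…,4} summing to 5 is 4.
P(sum = 5) = 4/16 = 1/4 ≈ 0.250.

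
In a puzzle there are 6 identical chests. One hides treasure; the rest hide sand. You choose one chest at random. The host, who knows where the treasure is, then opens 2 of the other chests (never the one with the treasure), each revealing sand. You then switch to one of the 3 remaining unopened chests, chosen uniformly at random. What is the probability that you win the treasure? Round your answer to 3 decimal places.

0.278

Your original chest holds the treasure with probability 1/6, so the other 5 collectively hold it with probability 5/6.
The host can always find 2 empty chests to open, so the reveals don't change that 5/6; it is now spread over the 3 remaining unopened chests.
P(win by switching) = (5/6) · (1/3) = 5/18 ≈ 0.278.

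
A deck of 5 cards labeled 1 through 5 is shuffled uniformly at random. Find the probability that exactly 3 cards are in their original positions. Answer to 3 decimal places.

0.083

Choose which 3 of the 5 are fixed: C(5,3) = 10 ways.
The remaining 2 must have no fixed point: D(2) = 1.
P = 10·1/120 = 1/12 ≈ 0.083.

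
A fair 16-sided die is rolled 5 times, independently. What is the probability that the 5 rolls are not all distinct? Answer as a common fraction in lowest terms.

4097/8192

P(all 5 different) = 16/16 · 15/16 · ··· · 12/16 = 4095/8192.
P(at least two equal) = 1 − 4095/8192 = 4097/8192.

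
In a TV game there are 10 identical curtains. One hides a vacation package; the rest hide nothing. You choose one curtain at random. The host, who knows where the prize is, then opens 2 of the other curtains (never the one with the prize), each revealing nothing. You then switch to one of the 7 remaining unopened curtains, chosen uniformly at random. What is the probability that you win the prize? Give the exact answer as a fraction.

9/70

Your original curtain holds the prize with probability 1/10, so the other 9 collectively hold it with probability 9/10.
The host can always find 2 empty curtains to open, so the reveals don't change that 9/10; it is now spread over the 7 remaining unopened curtains.
P(win by switching) = (9/10) · (1/7) = 9/70.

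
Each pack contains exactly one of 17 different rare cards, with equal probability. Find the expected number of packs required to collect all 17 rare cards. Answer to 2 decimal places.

After i distinct types are collected, each trial gives a new one with probability (17−i)/17, so the expected wait for the next new type is 17/(17−i).
E = 17/17 + 17/16 + 17/15 + 17/14 + 17/13 + 17/12 + 17/11 + 17/10 + 17/9 + 17/8 + 17/7 + 17/6 + 17/5 + 17/4 + 17/3 + 17/2 + 17/1 = 42142223/720720 ≈ 58.47.

58.47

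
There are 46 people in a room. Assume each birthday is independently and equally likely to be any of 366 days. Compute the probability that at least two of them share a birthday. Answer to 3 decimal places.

0.948

It's easier to compute the probability that all 46 are distinct.
P(all distinct) = 366/366 · 365/366 · ··· · 321/366 ≈ 0.052.
So the probability of at least one match is 1 − 0.052 = 0.948.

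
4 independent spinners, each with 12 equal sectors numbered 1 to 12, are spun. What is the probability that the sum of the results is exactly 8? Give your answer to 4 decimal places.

There are 12^4 = 20736 equally likely outcomes.
The number of ordered 4-tuples from {1,…,12} summing to 8 is 35.
P(sum = 8) = 35/20736 ≈ 0.0017.

0.0017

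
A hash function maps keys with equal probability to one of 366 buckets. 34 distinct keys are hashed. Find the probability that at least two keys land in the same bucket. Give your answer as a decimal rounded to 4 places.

It's easier to compute the probability that all 34 are distinct.
P(all distinct) = 366/366 · 365/366 · ··· · 333/366 ≈ 0.2056.
So the probability of at least one match is 1 − 0.2056 = 0.7944.

0.7944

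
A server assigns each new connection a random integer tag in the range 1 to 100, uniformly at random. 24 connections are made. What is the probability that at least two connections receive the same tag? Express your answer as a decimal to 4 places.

0.9505

It's easier to compute the probability that all 24 are distinct.
P(all distinct) = 100/100 · 99/100 · ··· · 77/100 ≈ 0.0495.
So the probability of at least one match is 1 − 0.0495 = 0.9505.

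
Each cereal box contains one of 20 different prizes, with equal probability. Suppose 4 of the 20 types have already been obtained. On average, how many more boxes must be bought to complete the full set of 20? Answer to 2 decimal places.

67.61

Starting from 4 distinct types, each trial gives a new one with probability (20−i)/20 when i types are held, so the wait for the next new type is 20/(20−i).
E = 20/16 + 20/15 + 20/14 + 20/13 + 20/12 + 20/11 + 20/10 + 20/9 + 20/8 + 20/7 + 20/6 + 20/5 + 20/4 + 20/3 + 20/2 + 20/1 = 2436559/36036 ≈ 67.61.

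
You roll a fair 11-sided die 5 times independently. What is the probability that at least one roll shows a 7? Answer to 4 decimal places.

P(no roll shows a 7) = (10/11)^5 ≈ 0.6209.
P(at least one) = 1 − 0.6209 = 0.3791.

0.3791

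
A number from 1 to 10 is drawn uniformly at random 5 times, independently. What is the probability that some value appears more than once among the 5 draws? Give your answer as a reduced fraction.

436/625

P(all 5 different) = 10/10 · 9/10 · ··· · 6/10 = 189/625.
P(at least two equal) = 1 − 189/625 = 436/625.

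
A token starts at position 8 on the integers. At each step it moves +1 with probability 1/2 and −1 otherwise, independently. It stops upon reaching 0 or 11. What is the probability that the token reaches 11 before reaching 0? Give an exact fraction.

With a fair step, P(i) = ½P(i−1) + ½P(i+1) with P(0)=0, P(11)=1 has the linear solution P(i) = i/11.
P(8) = 8/11.

8/11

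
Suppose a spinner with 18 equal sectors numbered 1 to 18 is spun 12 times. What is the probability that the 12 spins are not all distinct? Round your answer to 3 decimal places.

P(all 12 different) = 18/18 · 17/18 · ··· · 7/18 ≈ 0.008.
P(at least two equal) = 1 − 0.008 = 0.992.

0.992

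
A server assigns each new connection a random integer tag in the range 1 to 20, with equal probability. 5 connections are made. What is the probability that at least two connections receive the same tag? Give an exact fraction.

2093/5000

It's easier to compute the probability that all 5 are distinct.
P(all distinct) = 20/20 · 19/20 · ··· · 16/20 = 2907/5000.
So the probability of at least one match is 1 − 2907/5000 = 2093/5000.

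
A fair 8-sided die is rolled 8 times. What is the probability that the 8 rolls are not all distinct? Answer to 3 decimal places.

0.998

P(all 8 different) = 8/8 · 7/8 · ··· · 1/8 ≈ 0.002.
P(at least two equal) = 1 − 0.002 = 0.998.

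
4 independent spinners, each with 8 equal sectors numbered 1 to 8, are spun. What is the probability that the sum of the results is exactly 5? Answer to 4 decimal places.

There are 8^4 = 4096 equally likely outcomes.
The number of ordered 4-tuples from {1,…,8} summing to 5 is 4.
P(sum = 5) = 4/4096 = 1/1024 ≈ 0.0010.

0.0010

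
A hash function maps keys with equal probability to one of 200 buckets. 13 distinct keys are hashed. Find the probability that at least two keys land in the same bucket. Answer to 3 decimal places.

It's easier to compute the probability that all 13 are distinct.
P(all distinct) = 200/200 · 199/200 · ··· · 188/200 ≈ 0.671.
So the probability of at least one match is 1 − 0.671 = 0.329.

0.329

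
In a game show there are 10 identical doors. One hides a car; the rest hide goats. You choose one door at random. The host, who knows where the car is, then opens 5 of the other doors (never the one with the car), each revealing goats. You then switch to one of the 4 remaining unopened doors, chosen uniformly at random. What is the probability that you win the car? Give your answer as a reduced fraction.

9/40

Your original door holds the car with probability 1/10, so the other 9 collectively hold it with probability 9/10.
The host can always find 5 empty doors to open, so the reveals don't change that 9/10; it is now spread over the 4 remaining unopened doors.
P(win by switching) = (9/10) · (1/4) = 9/40.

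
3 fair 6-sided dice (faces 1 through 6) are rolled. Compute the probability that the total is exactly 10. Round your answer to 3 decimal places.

0.125

There are 6^3 = 216 equally likely outcomes.
The number of ordered 3-tuples from {1,…,6} summing to 10 is 27.
P(sum = 10) = 27/216 = 1/8 ≈ 0.125.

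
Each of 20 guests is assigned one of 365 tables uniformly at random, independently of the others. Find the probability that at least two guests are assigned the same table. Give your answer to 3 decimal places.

It's easier to compute the probability that all 20 are distinct.
P(all distinct) = 365/365 · 364/365 · ··· · 346/365 ≈ 0.589.
So the probability of at least one match is 1 − 0.589 = 0.411.

0.411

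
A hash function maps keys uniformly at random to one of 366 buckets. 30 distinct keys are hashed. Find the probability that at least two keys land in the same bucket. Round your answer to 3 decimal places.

It's easier to compute the probability that all 30 are distinct.
P(all distinct) = 366/366 · 365/366 · ··· · 337/366 ≈ 0.295.
So the probability of at least one match is 1 − 0.295 = 0.705.

0.705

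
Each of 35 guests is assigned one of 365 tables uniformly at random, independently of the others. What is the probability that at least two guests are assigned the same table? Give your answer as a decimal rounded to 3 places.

0.814

It's easier to compute the probability that all 35 are distinct.
P(all distinct) = 365/365 · 364/365 · ··· · 331/365 ≈ 0.186.
So the probability of at least one match is 1 − 0.186 = 0.814.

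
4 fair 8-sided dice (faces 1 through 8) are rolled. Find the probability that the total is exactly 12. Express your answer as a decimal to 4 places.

0.0393

There are 8^4 = 4096 equally likely outcomes.
The number of ordered 4-tuples from {1,…,8} summing to 12 is 161.
P(sum = 12) = 161/4096 ≈ 0.0393.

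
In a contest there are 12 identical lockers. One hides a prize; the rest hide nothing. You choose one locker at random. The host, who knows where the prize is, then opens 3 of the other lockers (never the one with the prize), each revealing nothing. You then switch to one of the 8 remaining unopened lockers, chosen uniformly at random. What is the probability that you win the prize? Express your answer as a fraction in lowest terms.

Your original locker holds the prize with probability 1/12, so the other 11 collectively hold it with probability 11/12.
The host can always find 3 empty lockers to open, so the reveals don't change that 11/12; it is now spread over the 8 remaining unopened lockers.
P(win by switching) = (11/12) · (1/8) = 11/96.

11/96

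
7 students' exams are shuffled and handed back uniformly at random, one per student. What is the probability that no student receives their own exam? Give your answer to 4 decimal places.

This is the derangement probability: permutations of 7 with no fixed point.
D(7) = 7! · (1 − 1/1! + 1/2! − ··· + (−1)^7/7!) = 1854.
P = 1854/5040 = 103/280 ≈ 0.3679.

0.3679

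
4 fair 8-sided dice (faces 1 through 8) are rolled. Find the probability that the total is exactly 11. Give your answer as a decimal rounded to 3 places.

There are 8^4 = 4096 equally likely outcomes.
The number of ordered 4-tuples from {1,…,8} summing to 11 is 120.
P(sum = 11) = 120/4096 = 15/512 ≈ 0.029.

0.029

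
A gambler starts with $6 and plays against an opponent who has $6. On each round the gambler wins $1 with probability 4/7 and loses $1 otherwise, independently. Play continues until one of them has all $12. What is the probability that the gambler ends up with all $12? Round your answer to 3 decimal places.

Let r = q/p = (3/7)/(4/7) = 3/4. The recurrence P(i) = p·P(i+1) + q·P(i−1) with P(0)=0, P(12)=1 gives P(i) = (1 − r^i)/(1 − r^12).
P(6) = (1 − (3/4)^6) / (1 − (3/4)^12) = 4096/4825 ≈ 0.849.

0.849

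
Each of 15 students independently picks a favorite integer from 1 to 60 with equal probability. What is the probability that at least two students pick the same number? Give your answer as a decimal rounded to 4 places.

0.8521

It's easier to compute the probability that all 15 are distinct.
P(all distinct) = 60/60 · 59/60 · ··· · 46/60 ≈ 0.1479.
So the probability of at least one match is 1 − 0.1479 = 0.8521.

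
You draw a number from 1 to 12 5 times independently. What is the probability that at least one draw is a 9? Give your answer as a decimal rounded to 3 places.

P(no draw is a 9) = (11/12)^5 ≈ 0.647.
P(at least one) = 1 − 0.647 = 0.353.

0.353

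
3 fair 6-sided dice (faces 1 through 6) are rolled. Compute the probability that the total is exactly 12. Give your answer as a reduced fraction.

25/216

There are 6^3 = 216 equally likely outcomes.
The number of ordered 3-tuples from {1,…,6} summing to 12 is 25.
P(sum = 12) = 25/216.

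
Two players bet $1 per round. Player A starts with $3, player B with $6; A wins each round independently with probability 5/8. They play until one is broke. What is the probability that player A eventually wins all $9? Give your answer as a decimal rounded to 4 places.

0.7920

Let r = q/p = (3/8)/(5/8) = 3/5. The recurrence P(i) = p·P(i+1) + q·P(i−1) with P(0)=0, P(9)=1 gives P(i) = (1 − r^i)/(1 − r^9).
P(3) = (1 − (3/5)^3) / (1 − (3/5)^9) = 15625/19729 ≈ 0.7920.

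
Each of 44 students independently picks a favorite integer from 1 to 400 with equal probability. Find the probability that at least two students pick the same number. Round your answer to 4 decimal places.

0.9142

It's easier to compute the probability that all 44 are distinct.
P(all distinct) = 400/400 · 399/400 · ··· · 357/400 ≈ 0.0858.
So the probability of at least one match is 1 − 0.0858 = 0.9142.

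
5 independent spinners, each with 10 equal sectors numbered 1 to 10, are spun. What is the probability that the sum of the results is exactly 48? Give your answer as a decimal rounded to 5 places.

There are 10^5 = 100000 equally likely outcomes.
The number of ordered 5-tuples from {1,…,10} summing to 48 is 15.
P(sum = 48) = 15/100000 = 3/20000 ≈ 0.00015.

0.00015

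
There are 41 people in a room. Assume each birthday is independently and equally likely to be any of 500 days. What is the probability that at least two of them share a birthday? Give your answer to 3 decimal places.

It's easier to compute the probability that all 41 are distinct.
P(all distinct) = 500/500 · 499/500 · ··· · 460/500 ≈ 0.185.
So the probability of at least one match is 1 − 0.185 = 0.815.

0.815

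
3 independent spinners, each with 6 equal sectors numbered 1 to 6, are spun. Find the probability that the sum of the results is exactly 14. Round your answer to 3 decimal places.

0.069

There are 6^3 = 216 equally likely outcomes.
The number of ordered 3-tuples from {1,…,6} summing to 14 is 15.
P(sum = 14) = 15/216 = 5/72 ≈ 0.069.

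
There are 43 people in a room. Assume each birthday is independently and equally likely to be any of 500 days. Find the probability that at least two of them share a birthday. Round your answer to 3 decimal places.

It's easier to compute the probability that all 43 are distinct.
P(all distinct) = 500/500 · 499/500 · ··· · 458/500 ≈ 0.156.
So the probability of at least one match is 1 − 0.156 = 0.844.

0.844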